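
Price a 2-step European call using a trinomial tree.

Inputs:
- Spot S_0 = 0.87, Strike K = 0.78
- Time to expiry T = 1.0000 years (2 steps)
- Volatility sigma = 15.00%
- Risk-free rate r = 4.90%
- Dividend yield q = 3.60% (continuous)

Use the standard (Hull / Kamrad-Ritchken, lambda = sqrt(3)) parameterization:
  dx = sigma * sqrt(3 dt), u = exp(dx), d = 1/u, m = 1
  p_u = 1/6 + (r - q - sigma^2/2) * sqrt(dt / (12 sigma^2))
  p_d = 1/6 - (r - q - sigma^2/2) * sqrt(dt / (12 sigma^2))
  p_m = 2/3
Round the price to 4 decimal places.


dt = T/N = 0.500000; dx = sigma*sqrt(3*dt) = 0.183712
u = exp(dx) = 1.201669; d = 1/u = 0.832176
p_u = 0.169048, p_m = 0.666667, p_d = 0.164285
Discount per step: exp(-r*dt) = 0.975798
Stock lattice S(k, j) with j the centered position index:
  k=0: S(0,+0) = 0.8700
  k=1: S(1,-1) = 0.7240; S(1,+0) = 0.8700; S(1,+1) = 1.0455
  k=2: S(2,-2) = 0.6025; S(2,-1) = 0.7240; S(2,+0) = 0.8700; S(2,+1) = 1.0455; S(2,+2) = 1.2563
Terminal payoffs V(N, j) = max(S_T - K, 0):
  V(2,-2) = 0.000000; V(2,-1) = 0.000000; V(2,+0) = 0.090000; V(2,+1) = 0.265452; V(2,+2) = 0.476288
Backward induction: V(k, j) = exp(-r*dt) * [p_u * V(k+1, j+1) + p_m * V(k+1, j) + p_d * V(k+1, j-1)]
  V(1,-1) = exp(-r*dt) * [p_u*0.090000 + p_m*0.000000 + p_d*0.000000] = 0.014846
  V(1,+0) = exp(-r*dt) * [p_u*0.265452 + p_m*0.090000 + p_d*0.000000] = 0.102336
  V(1,+1) = exp(-r*dt) * [p_u*0.476288 + p_m*0.265452 + p_d*0.090000] = 0.265680
  V(0,+0) = exp(-r*dt) * [p_u*0.265680 + p_m*0.102336 + p_d*0.014846] = 0.112779

Answer: Price = V(0,0) = 0.1128


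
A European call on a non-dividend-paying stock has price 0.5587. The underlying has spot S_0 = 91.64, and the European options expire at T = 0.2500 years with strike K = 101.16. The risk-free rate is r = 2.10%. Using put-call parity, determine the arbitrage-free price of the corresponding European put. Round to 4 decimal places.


Put-call parity: C - P = S_0 * exp(-qT) - K * exp(-rT).
S_0 * exp(-qT) = 91.6400 * 1.00000000 = 91.64000000
K * exp(-rT) = 101.1600 * 0.99476376 = 100.63030167
P = C - S*exp(-qT) + K*exp(-rT)
P = 0.5587 - 91.64000000 + 100.63030167 = 9.5490

Answer: Put price = 9.5490


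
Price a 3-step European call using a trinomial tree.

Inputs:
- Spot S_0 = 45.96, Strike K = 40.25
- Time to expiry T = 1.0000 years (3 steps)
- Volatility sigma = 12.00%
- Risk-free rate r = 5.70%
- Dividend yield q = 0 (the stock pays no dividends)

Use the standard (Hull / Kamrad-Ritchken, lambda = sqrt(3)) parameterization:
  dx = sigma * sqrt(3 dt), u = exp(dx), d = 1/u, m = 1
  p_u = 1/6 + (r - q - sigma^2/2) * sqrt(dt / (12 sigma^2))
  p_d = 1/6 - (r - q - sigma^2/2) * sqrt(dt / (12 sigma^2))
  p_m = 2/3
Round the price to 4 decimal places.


dt = T/N = 0.333333; dx = sigma*sqrt(3*dt) = 0.120000
u = exp(dx) = 1.127497; d = 1/u = 0.886920
p_u = 0.235833, p_m = 0.666667, p_d = 0.097500
Discount per step: exp(-r*dt) = 0.981179
Stock lattice S(k, j) with j the centered position index:
  k=0: S(0,+0) = 45.9600
  k=1: S(1,-1) = 40.7629; S(1,+0) = 45.9600; S(1,+1) = 51.8198
  k=2: S(2,-2) = 36.1534; S(2,-1) = 40.7629; S(2,+0) = 45.9600; S(2,+1) = 51.8198; S(2,+2) = 58.4266
  k=3: S(3,-3) = 32.0652; S(3,-2) = 36.1534; S(3,-1) = 40.7629; S(3,+0) = 45.9600; S(3,+1) = 51.8198; S(3,+2) = 58.4266; S(3,+3) = 65.8758
Terminal payoffs V(N, j) = max(S_T - K, 0):
  V(3,-3) = 0.000000; V(3,-2) = 0.000000; V(3,-1) = 0.512863; V(3,+0) = 5.710000; V(3,+1) = 11.569755; V(3,+2) = 18.176611; V(3,+3) = 25.625820
Backward induction: V(k, j) = exp(-r*dt) * [p_u * V(k+1, j+1) + p_m * V(k+1, j) + p_d * V(k+1, j-1)]
  V(2,-2) = exp(-r*dt) * [p_u*0.512863 + p_m*0.000000 + p_d*0.000000] = 0.118674
  V(2,-1) = exp(-r*dt) * [p_u*5.710000 + p_m*0.512863 + p_d*0.000000] = 1.656738
  V(2,+0) = exp(-r*dt) * [p_u*11.569755 + p_m*5.710000 + p_d*0.512863] = 6.461267
  V(2,+1) = exp(-r*dt) * [p_u*18.176611 + p_m*11.569755 + p_d*5.710000] = 12.320224
  V(2,+2) = exp(-r*dt) * [p_u*25.625820 + p_m*18.176611 + p_d*11.569755] = 18.926179
  V(1,-1) = exp(-r*dt) * [p_u*6.461267 + p_m*1.656738 + p_d*0.118674] = 2.590161
  V(1,+0) = exp(-r*dt) * [p_u*12.320224 + p_m*6.461267 + p_d*1.656738] = 7.235769
  V(1,+1) = exp(-r*dt) * [p_u*18.926179 + p_m*12.320224 + p_d*6.461267] = 13.056436
  V(0,+0) = exp(-r*dt) * [p_u*13.056436 + p_m*7.235769 + p_d*2.590161] = 8.002037

Answer: Price = V(0,0) = 8.0020


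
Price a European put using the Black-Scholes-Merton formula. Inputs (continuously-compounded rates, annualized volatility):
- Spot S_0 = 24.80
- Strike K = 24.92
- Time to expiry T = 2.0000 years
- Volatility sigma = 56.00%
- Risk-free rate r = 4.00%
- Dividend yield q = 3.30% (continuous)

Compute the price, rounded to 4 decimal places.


Answer: Price = 7.0096

Derivation:
d1 = (ln(S/K) + (r - q + 0.5*sigma^2) * T) / (sigma * sqrt(T)) = 0.40756241
d2 = d1 - sigma * sqrt(T) = -0.38439719
exp(-rT) = 0.92311635; exp(-qT) = 0.93613086
P = K * exp(-rT) * N(-d2) - S_0 * exp(-qT) * N(-d1)
N(-d1) = 0.34179748; N(-d2) = 0.64965796
P = 24.9200 * 0.92311635 * 0.64965796 - 24.8000 * 0.93613086 * 0.34179748 = 7.0096


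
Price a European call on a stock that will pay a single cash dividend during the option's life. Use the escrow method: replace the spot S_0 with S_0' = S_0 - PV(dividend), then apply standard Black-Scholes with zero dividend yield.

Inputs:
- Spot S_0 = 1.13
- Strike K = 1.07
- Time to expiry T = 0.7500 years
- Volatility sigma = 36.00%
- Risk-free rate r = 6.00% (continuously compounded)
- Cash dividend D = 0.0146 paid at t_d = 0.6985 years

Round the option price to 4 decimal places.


Answer: Price = 0.1841

Derivation:
PV(D) = D * exp(-r * t_d) = 0.0146 * 0.95895608 = 0.01400076
S_0' = S_0 - PV(D) = 1.1300 - 0.01400076 = 1.11599924
d1 = (ln(S_0'/K) + (r + sigma^2/2)*T) / (sigma*sqrt(T)) = 0.43523080
d2 = d1 - sigma*sqrt(T) = 0.12346166
exp(-rT) = 0.95599748
N(d1) = 0.66830255; N(d2) = 0.54912923
C = S_0' * N(d1) - K * exp(-rT) * N(d2) = 1.11599924 * 0.66830255 - 1.0700 * 0.95599748 * 0.54912923 = 0.1841


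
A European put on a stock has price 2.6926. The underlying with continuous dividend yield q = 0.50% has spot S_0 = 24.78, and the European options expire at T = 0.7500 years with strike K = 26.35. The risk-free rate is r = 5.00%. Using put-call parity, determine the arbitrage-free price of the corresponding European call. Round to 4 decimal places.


Put-call parity: C - P = S_0 * exp(-qT) - K * exp(-rT).
S_0 * exp(-qT) = 24.7800 * 0.99625702 = 24.68724902
K * exp(-rT) = 26.3500 * 0.96319442 = 25.38017291
C = P + S*exp(-qT) - K*exp(-rT)
C = 2.6926 + 24.68724902 - 25.38017291 = 1.9997

Answer: Call price = 1.9997


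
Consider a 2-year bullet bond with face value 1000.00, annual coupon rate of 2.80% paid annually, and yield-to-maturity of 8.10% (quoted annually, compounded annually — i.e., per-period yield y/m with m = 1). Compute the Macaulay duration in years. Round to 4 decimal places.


Answer: Macaulay duration = 1.9714 years

Derivation:
Coupon per period c = face * coupon_rate / m = 28.000000
Periods per year m = 1; per-period yield y/m = 0.081000
Number of cashflows N = 2
Cashflows (t years, CF_t, discount factor 1/(1+y/m)^(m*t), PV):
  t = 1.0000: CF_t = 28.000000, DF = 0.925069, PV = 25.901943
  t = 2.0000: CF_t = 1028.000000, DF = 0.855753, PV = 879.714452
Price P = sum_t PV_t = 905.616395
Macaulay numerator sum_t t * PV_t:
  t * PV_t at t = 1.0000: 25.901943
  t * PV_t at t = 2.0000: 1759.428904
Macaulay duration D = (sum_t t * PV_t) / P = 1785.330847 / 905.616395 = 1.971399


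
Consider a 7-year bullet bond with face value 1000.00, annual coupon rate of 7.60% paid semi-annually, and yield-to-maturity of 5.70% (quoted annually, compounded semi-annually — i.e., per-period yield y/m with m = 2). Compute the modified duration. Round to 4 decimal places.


Coupon per period c = face * coupon_rate / m = 38.000000
Periods per year m = 2; per-period yield y/m = 0.028500
Number of cashflows N = 14
Cashflows (t years, CF_t, discount factor 1/(1+y/m)^(m*t), PV):
  t = 0.5000: CF_t = 38.000000, DF = 0.972290, PV = 36.947010
  t = 1.0000: CF_t = 38.000000, DF = 0.945347, PV = 35.923199
  t = 1.5000: CF_t = 38.000000, DF = 0.919152, PV = 34.927758
  t = 2.0000: CF_t = 38.000000, DF = 0.893682, PV = 33.959901
  t = 2.5000: CF_t = 38.000000, DF = 0.868917, PV = 33.018863
  t = 3.0000: CF_t = 38.000000, DF = 0.844840, PV = 32.103902
  t = 3.5000: CF_t = 38.000000, DF = 0.821429, PV = 31.214295
  t = 4.0000: CF_t = 38.000000, DF = 0.798667, PV = 30.349338
  t = 4.5000: CF_t = 38.000000, DF = 0.776536, PV = 29.508350
  t = 5.0000: CF_t = 38.000000, DF = 0.755018, PV = 28.690666
  t = 5.5000: CF_t = 38.000000, DF = 0.734096, PV = 27.895641
  t = 6.0000: CF_t = 38.000000, DF = 0.713754, PV = 27.122645
  t = 6.5000: CF_t = 38.000000, DF = 0.693976, PV = 26.371070
  t = 7.0000: CF_t = 1038.000000, DF = 0.674745, PV = 700.385601
Price P = sum_t PV_t = 1108.418240
First compute Macaulay numerator sum_t t * PV_t:
  t * PV_t at t = 0.5000: 18.473505
  t * PV_t at t = 1.0000: 35.923199
  t * PV_t at t = 1.5000: 52.391637
  t * PV_t at t = 2.0000: 67.919802
  t * PV_t at t = 2.5000: 82.547158
  t * PV_t at t = 3.0000: 96.311706
  t * PV_t at t = 3.5000: 109.250031
  t * PV_t at t = 4.0000: 121.397354
  t * PV_t at t = 4.5000: 132.787577
  t * PV_t at t = 5.0000: 143.453332
  t * PV_t at t = 5.5000: 153.426024
  t * PV_t at t = 6.0000: 162.735872
  t * PV_t at t = 6.5000: 171.411954
  t * PV_t at t = 7.0000: 4902.699208
Macaulay duration D = 6250.728357 / 1108.418240 = 5.639323
Modified duration = D / (1 + y/m) = 5.639323 / (1 + 0.028500) = 5.483056

Answer: Modified duration = 5.4831


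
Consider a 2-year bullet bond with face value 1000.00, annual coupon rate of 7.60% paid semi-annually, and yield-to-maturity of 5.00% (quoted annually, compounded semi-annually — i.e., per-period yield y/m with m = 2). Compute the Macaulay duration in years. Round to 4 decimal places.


Answer: Macaulay duration = 1.8957 years

Derivation:
Coupon per period c = face * coupon_rate / m = 38.000000
Periods per year m = 2; per-period yield y/m = 0.025000
Number of cashflows N = 4
Cashflows (t years, CF_t, discount factor 1/(1+y/m)^(m*t), PV):
  t = 0.5000: CF_t = 38.000000, DF = 0.975610, PV = 37.073171
  t = 1.0000: CF_t = 38.000000, DF = 0.951814, PV = 36.168947
  t = 1.5000: CF_t = 38.000000, DF = 0.928599, PV = 35.286778
  t = 2.0000: CF_t = 1038.000000, DF = 0.905951, PV = 940.376769
Price P = sum_t PV_t = 1048.905665
Macaulay numerator sum_t t * PV_t:
  t * PV_t at t = 0.5000: 18.536585
  t * PV_t at t = 1.0000: 36.168947
  t * PV_t at t = 1.5000: 52.930166
  t * PV_t at t = 2.0000: 1880.753539
Macaulay duration D = (sum_t t * PV_t) / P = 1988.389237 / 1048.905665 = 1.895680


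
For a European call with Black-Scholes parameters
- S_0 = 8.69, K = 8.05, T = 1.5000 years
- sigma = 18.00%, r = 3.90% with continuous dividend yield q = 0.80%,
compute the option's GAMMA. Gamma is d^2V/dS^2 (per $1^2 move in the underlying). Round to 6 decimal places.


d1 = 0.6681702146; d2 = 0.4477161378
phi(d1) = 0.3191276016; exp(-qT) = 0.9880717129; exp(-rT) = 0.9431782404
Gamma = exp(-qT) * phi(d1) / (S * sigma * sqrt(T)) = 0.9880717129 * 0.3191276016 / (8.6900 * 0.1800 * 1.2247448714) = 0.164594

Answer: Gamma = 0.164594


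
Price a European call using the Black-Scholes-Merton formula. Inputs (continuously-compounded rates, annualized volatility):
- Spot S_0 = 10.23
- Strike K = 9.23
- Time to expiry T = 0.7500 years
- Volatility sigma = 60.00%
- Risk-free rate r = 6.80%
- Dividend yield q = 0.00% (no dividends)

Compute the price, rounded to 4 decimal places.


Answer: Price = 2.7596

Derivation:
d1 = (ln(S/K) + (r - q + 0.5*sigma^2) * T) / (sigma * sqrt(T)) = 0.55592197
d2 = d1 - sigma * sqrt(T) = 0.03630673
exp(-rT) = 0.95027867; exp(-qT) = 1.00000000
C = S_0 * exp(-qT) * N(d1) - K * exp(-rT) * N(d2)
N(d1) = 0.71086790; N(d2) = 0.51448111
C = 10.2300 * 1.00000000 * 0.71086790 - 9.2300 * 0.95027867 * 0.51448111 = 2.7596


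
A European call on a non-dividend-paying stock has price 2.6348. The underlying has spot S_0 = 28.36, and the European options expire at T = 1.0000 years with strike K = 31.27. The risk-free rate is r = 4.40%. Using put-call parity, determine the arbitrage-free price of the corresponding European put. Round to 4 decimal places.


Put-call parity: C - P = S_0 * exp(-qT) - K * exp(-rT).
S_0 * exp(-qT) = 28.3600 * 1.00000000 = 28.36000000
K * exp(-rT) = 31.2700 * 0.95695396 = 29.92395025
P = C - S*exp(-qT) + K*exp(-rT)
P = 2.6348 - 28.36000000 + 29.92395025 = 4.1988

Answer: Put price = 4.1988


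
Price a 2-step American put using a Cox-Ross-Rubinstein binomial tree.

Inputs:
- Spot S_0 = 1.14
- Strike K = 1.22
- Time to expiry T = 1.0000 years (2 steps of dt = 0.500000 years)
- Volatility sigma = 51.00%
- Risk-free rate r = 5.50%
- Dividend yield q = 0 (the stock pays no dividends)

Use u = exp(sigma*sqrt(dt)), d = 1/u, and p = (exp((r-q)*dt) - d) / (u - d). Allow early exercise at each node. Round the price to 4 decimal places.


dt = T/N = 0.500000
u = exp(sigma*sqrt(dt)) = 1.434225; d = 1/u = 0.697241
p = (exp((r-q)*dt) - d) / (u - d) = 0.448640
Discount per step: exp(-r*dt) = 0.972875
Stock lattice S(k, i) with i counting down-moves:
  k=0: S(0,0) = 1.1400
  k=1: S(1,0) = 1.6350; S(1,1) = 0.7949
  k=2: S(2,0) = 2.3450; S(2,1) = 1.1400; S(2,2) = 0.5542
Terminal payoffs V(N, i) = max(K - S_T, 0):
  V(2,0) = 0.000000; V(2,1) = 0.080000; V(2,2) = 0.665795
Backward induction: V(k, i) = exp(-r*dt) * [p * V(k+1, i) + (1-p) * V(k+1, i+1)]; then take max(V_cont, immediate exercise) for American.
  V(1,0) = exp(-r*dt) * [p*0.000000 + (1-p)*0.080000] = 0.042912; exercise = 0.000000; V(1,0) = max -> 0.042912
  V(1,1) = exp(-r*dt) * [p*0.080000 + (1-p)*0.665795] = 0.392053; exercise = 0.425145; V(1,1) = max -> 0.425145
  V(0,0) = exp(-r*dt) * [p*0.042912 + (1-p)*0.425145] = 0.246780; exercise = 0.080000; V(0,0) = max -> 0.246780

Answer: Price = V(0,0) = 0.2468


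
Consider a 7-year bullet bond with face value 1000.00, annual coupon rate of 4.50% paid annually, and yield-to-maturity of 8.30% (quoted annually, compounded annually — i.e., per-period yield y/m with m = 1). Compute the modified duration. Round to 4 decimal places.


Coupon per period c = face * coupon_rate / m = 45.000000
Periods per year m = 1; per-period yield y/m = 0.083000
Number of cashflows N = 7
Cashflows (t years, CF_t, discount factor 1/(1+y/m)^(m*t), PV):
  t = 1.0000: CF_t = 45.000000, DF = 0.923361, PV = 41.551247
  t = 2.0000: CF_t = 45.000000, DF = 0.852596, PV = 38.366802
  t = 3.0000: CF_t = 45.000000, DF = 0.787254, PV = 35.426410
  t = 4.0000: CF_t = 45.000000, DF = 0.726919, PV = 32.711367
  t = 5.0000: CF_t = 45.000000, DF = 0.671209, PV = 30.204401
  t = 6.0000: CF_t = 45.000000, DF = 0.619768, PV = 27.889567
  t = 7.0000: CF_t = 1045.000000, DF = 0.572270, PV = 598.021908
Price P = sum_t PV_t = 804.171701
First compute Macaulay numerator sum_t t * PV_t:
  t * PV_t at t = 1.0000: 41.551247
  t * PV_t at t = 2.0000: 76.733604
  t * PV_t at t = 3.0000: 106.279230
  t * PV_t at t = 4.0000: 130.845466
  t * PV_t at t = 5.0000: 151.022006
  t * PV_t at t = 6.0000: 167.337403
  t * PV_t at t = 7.0000: 4186.153354
Macaulay duration D = 4859.922310 / 804.171701 = 6.043389
Modified duration = D / (1 + y/m) = 6.043389 / (1 + 0.083000) = 5.580230

Answer: Modified duration = 5.5802


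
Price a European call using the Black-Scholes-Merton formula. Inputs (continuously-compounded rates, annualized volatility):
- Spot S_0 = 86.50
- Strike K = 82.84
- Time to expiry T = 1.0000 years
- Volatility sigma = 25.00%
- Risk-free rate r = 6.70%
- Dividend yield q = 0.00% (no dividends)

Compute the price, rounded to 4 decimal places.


Answer: Price = 13.4451

Derivation:
d1 = (ln(S/K) + (r - q + 0.5*sigma^2) * T) / (sigma * sqrt(T)) = 0.56593351
d2 = d1 - sigma * sqrt(T) = 0.31593351
exp(-rT) = 0.93519520; exp(-qT) = 1.00000000
C = S_0 * exp(-qT) * N(d1) - K * exp(-rT) * N(d2)
N(d1) = 0.71428051; N(d2) = 0.62397351
C = 86.5000 * 1.00000000 * 0.71428051 - 82.8400 * 0.93519520 * 0.62397351 = 13.4451


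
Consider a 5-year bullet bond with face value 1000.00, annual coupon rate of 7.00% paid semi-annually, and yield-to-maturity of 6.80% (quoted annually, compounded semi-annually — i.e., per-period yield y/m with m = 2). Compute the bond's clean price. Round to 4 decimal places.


Coupon per period c = face * coupon_rate / m = 35.000000
Periods per year m = 2; per-period yield y/m = 0.034000
Number of cashflows N = 10
Cashflows (t years, CF_t, discount factor 1/(1+y/m)^(m*t), PV):
  t = 0.5000: CF_t = 35.000000, DF = 0.967118, PV = 33.849130
  t = 1.0000: CF_t = 35.000000, DF = 0.935317, PV = 32.736102
  t = 1.5000: CF_t = 35.000000, DF = 0.904562, PV = 31.659673
  t = 2.0000: CF_t = 35.000000, DF = 0.874818, PV = 30.618639
  t = 2.5000: CF_t = 35.000000, DF = 0.846052, PV = 29.611837
  t = 3.0000: CF_t = 35.000000, DF = 0.818233, PV = 28.638140
  t = 3.5000: CF_t = 35.000000, DF = 0.791327, PV = 27.696461
  t = 4.0000: CF_t = 35.000000, DF = 0.765307, PV = 26.785745
  t = 4.5000: CF_t = 35.000000, DF = 0.740142, PV = 25.904976
  t = 5.0000: CF_t = 1035.000000, DF = 0.715805, PV = 740.857978
Price P = sum_t PV_t = 1008.358682

Answer: Price = 1008.3587


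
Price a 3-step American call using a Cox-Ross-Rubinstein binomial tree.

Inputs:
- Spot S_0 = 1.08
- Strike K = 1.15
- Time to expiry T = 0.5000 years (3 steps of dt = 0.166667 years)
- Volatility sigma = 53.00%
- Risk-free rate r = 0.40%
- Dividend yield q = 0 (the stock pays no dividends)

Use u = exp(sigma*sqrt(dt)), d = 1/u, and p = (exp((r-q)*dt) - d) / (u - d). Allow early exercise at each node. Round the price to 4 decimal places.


dt = T/N = 0.166667
u = exp(sigma*sqrt(dt)) = 1.241564; d = 1/u = 0.805436
p = (exp((r-q)*dt) - d) / (u - d) = 0.447646
Discount per step: exp(-r*dt) = 0.999334
Stock lattice S(k, i) with i counting down-moves:
  k=0: S(0,0) = 1.0800
  k=1: S(1,0) = 1.3409; S(1,1) = 0.8699
  k=2: S(2,0) = 1.6648; S(2,1) = 1.0800; S(2,2) = 0.7006
  k=3: S(3,0) = 2.0670; S(3,1) = 1.3409; S(3,2) = 0.8699; S(3,3) = 0.5643
Terminal payoffs V(N, i) = max(S_T - K, 0):
  V(3,0) = 0.916954; V(3,1) = 0.190889; V(3,2) = 0.000000; V(3,3) = 0.000000
Backward induction: V(k, i) = exp(-r*dt) * [p * V(k+1, i) + (1-p) * V(k+1, i+1)]; then take max(V_cont, immediate exercise) for American.
  V(2,0) = exp(-r*dt) * [p*0.916954 + (1-p)*0.190889] = 0.515565; exercise = 0.514799; V(2,0) = max -> 0.515565
  V(2,1) = exp(-r*dt) * [p*0.190889 + (1-p)*0.000000] = 0.085394; exercise = 0.000000; V(2,1) = max -> 0.085394
  V(2,2) = exp(-r*dt) * [p*0.000000 + (1-p)*0.000000] = 0.000000; exercise = 0.000000; V(2,2) = max -> 0.000000
  V(1,0) = exp(-r*dt) * [p*0.515565 + (1-p)*0.085394] = 0.277773; exercise = 0.190889; V(1,0) = max -> 0.277773
  V(1,1) = exp(-r*dt) * [p*0.085394 + (1-p)*0.000000] = 0.038201; exercise = 0.000000; V(1,1) = max -> 0.038201
  V(0,0) = exp(-r*dt) * [p*0.277773 + (1-p)*0.038201] = 0.145347; exercise = 0.000000; V(0,0) = max -> 0.145347

Answer: Price = V(0,0) = 0.1453


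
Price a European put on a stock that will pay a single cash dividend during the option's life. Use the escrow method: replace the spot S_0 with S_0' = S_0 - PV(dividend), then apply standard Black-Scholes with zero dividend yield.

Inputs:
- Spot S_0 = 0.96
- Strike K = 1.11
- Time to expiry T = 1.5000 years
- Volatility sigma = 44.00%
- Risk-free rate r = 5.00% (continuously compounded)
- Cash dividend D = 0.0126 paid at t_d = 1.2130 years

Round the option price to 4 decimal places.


Answer: Price = 0.2533

Derivation:
PV(D) = D * exp(-r * t_d) = 0.0126 * 0.94115259 = 0.01185852
S_0' = S_0 - PV(D) = 0.9600 - 0.01185852 = 0.94814148
d1 = (ln(S_0'/K) + (r + sigma^2/2)*T) / (sigma*sqrt(T)) = 0.11614373
d2 = d1 - sigma*sqrt(T) = -0.42274401
exp(-rT) = 0.92774349
N(-d1) = 0.45376931; N(-d2) = 0.66375898
P = K * exp(-rT) * N(-d2) - S_0' * N(-d1) = 1.1100 * 0.92774349 * 0.66375898 - 0.94814148 * 0.45376931 = 0.2533


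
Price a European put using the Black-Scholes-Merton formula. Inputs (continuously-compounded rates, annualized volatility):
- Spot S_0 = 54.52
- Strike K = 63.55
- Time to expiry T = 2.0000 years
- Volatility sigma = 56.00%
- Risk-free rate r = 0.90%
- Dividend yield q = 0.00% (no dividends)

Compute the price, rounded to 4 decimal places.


Answer: Price = 22.1974

Derivation:
d1 = (ln(S/K) + (r - q + 0.5*sigma^2) * T) / (sigma * sqrt(T)) = 0.22518903
d2 = d1 - sigma * sqrt(T) = -0.56677057
exp(-rT) = 0.98216103; exp(-qT) = 1.00000000
P = K * exp(-rT) * N(-d2) - S_0 * exp(-qT) * N(-d1)
N(-d1) = 0.41091611; N(-d2) = 0.71456497
P = 63.5500 * 0.98216103 * 0.71456497 - 54.5200 * 1.00000000 * 0.41091611 = 22.1974


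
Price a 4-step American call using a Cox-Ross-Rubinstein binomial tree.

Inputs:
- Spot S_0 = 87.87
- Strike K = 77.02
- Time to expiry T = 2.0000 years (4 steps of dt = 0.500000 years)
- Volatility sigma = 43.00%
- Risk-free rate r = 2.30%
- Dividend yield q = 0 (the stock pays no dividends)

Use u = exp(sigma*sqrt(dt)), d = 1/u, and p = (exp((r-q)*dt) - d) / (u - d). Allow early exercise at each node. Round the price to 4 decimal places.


dt = T/N = 0.500000
u = exp(sigma*sqrt(dt)) = 1.355345; d = 1/u = 0.737820
p = (exp((r-q)*dt) - d) / (u - d) = 0.443296
Discount per step: exp(-r*dt) = 0.988566
Stock lattice S(k, i) with i counting down-moves:
  k=0: S(0,0) = 87.8700
  k=1: S(1,0) = 119.0942; S(1,1) = 64.8322
  k=2: S(2,0) = 161.4136; S(2,1) = 87.8700; S(2,2) = 47.8345
  k=3: S(3,0) = 218.7711; S(3,1) = 119.0942; S(3,2) = 64.8322; S(3,3) = 35.2932
  k=4: S(4,0) = 296.5103; S(4,1) = 161.4136; S(4,2) = 87.8700; S(4,3) = 47.8345; S(4,4) = 26.0400
Terminal payoffs V(N, i) = max(S_T - K, 0):
  V(4,0) = 219.490346; V(4,1) = 84.393643; V(4,2) = 10.850000; V(4,3) = 0.000000; V(4,4) = 0.000000
Backward induction: V(k, i) = exp(-r*dt) * [p * V(k+1, i) + (1-p) * V(k+1, i+1)]; then take max(V_cont, immediate exercise) for American.
  V(3,0) = exp(-r*dt) * [p*219.490346 + (1-p)*84.393643] = 142.631805; exercise = 141.751148; V(3,0) = max -> 142.631805
  V(3,1) = exp(-r*dt) * [p*84.393643 + (1-p)*10.850000] = 42.954808; exercise = 42.074151; V(3,1) = max -> 42.954808
  V(3,2) = exp(-r*dt) * [p*10.850000 + (1-p)*0.000000] = 4.754771; exercise = 0.000000; V(3,2) = max -> 4.754771
  V(3,3) = exp(-r*dt) * [p*0.000000 + (1-p)*0.000000] = 0.000000; exercise = 0.000000; V(3,3) = max -> 0.000000
  V(2,0) = exp(-r*dt) * [p*142.631805 + (1-p)*42.954808] = 86.144886; exercise = 84.393643; V(2,0) = max -> 86.144886
  V(2,1) = exp(-r*dt) * [p*42.954808 + (1-p)*4.754771] = 21.440722; exercise = 10.850000; V(2,1) = max -> 21.440722
  V(2,2) = exp(-r*dt) * [p*4.754771 + (1-p)*0.000000] = 2.083673; exercise = 0.000000; V(2,2) = max -> 2.083673
  V(1,0) = exp(-r*dt) * [p*86.144886 + (1-p)*21.440722] = 49.550729; exercise = 42.074151; V(1,0) = max -> 49.550729
  V(1,1) = exp(-r*dt) * [p*21.440722 + (1-p)*2.083673] = 10.542645; exercise = 0.000000; V(1,1) = max -> 10.542645
  V(0,0) = exp(-r*dt) * [p*49.550729 + (1-p)*10.542645] = 27.516525; exercise = 10.850000; V(0,0) = max -> 27.516525

Answer: Price = V(0,0) = 27.5165


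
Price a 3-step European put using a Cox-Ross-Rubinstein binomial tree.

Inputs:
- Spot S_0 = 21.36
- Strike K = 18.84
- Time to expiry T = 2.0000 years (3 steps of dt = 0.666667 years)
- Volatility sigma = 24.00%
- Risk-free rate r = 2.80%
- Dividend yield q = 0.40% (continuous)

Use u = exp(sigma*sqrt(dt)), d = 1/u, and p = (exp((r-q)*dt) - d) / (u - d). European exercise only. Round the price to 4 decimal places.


dt = T/N = 0.666667
u = exp(sigma*sqrt(dt)) = 1.216477; d = 1/u = 0.822046
p = (exp((r-q)*dt) - d) / (u - d) = 0.492057
Discount per step: exp(-r*dt) = 0.981506
Stock lattice S(k, i) with i counting down-moves:
  k=0: S(0,0) = 21.3600
  k=1: S(1,0) = 25.9840; S(1,1) = 17.5589
  k=2: S(2,0) = 31.6089; S(2,1) = 21.3600; S(2,2) = 14.4342
  k=3: S(3,0) = 38.4515; S(3,1) = 25.9840; S(3,2) = 17.5589; S(3,3) = 11.8656
Terminal payoffs V(N, i) = max(K - S_T, 0):
  V(3,0) = 0.000000; V(3,1) = 0.000000; V(3,2) = 1.281102; V(3,3) = 6.974412
Backward induction: V(k, i) = exp(-r*dt) * [p * V(k+1, i) + (1-p) * V(k+1, i+1)].
  V(2,0) = exp(-r*dt) * [p*0.000000 + (1-p)*0.000000] = 0.000000
  V(2,1) = exp(-r*dt) * [p*0.000000 + (1-p)*1.281102] = 0.638692
  V(2,2) = exp(-r*dt) * [p*1.281102 + (1-p)*6.974412] = 4.095804
  V(1,0) = exp(-r*dt) * [p*0.000000 + (1-p)*0.638692] = 0.318419
  V(1,1) = exp(-r*dt) * [p*0.638692 + (1-p)*4.095804] = 2.350420
  V(0,0) = exp(-r*dt) * [p*0.318419 + (1-p)*2.350420] = 1.325583

Answer: Price = V(0,0) = 1.3256


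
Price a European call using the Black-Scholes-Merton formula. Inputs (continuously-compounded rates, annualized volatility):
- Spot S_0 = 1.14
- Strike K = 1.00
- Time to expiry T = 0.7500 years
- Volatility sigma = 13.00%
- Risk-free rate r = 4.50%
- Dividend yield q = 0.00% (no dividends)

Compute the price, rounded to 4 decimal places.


Answer: Price = 0.1769

Derivation:
d1 = (ln(S/K) + (r - q + 0.5*sigma^2) * T) / (sigma * sqrt(T)) = 1.51990356
d2 = d1 - sigma * sqrt(T) = 1.40732026
exp(-rT) = 0.96681318; exp(-qT) = 1.00000000
C = S_0 * exp(-qT) * N(d1) - K * exp(-rT) * N(d2)
N(d1) = 0.93573239; N(d2) = 0.92033378
C = 1.1400 * 1.00000000 * 0.93573239 - 1.0000 * 0.96681318 * 0.92033378 = 0.1769


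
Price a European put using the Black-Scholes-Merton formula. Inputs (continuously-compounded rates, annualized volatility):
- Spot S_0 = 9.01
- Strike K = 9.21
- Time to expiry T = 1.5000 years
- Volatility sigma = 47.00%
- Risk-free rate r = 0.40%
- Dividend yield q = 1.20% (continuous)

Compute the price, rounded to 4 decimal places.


d1 = (ln(S/K) + (r - q + 0.5*sigma^2) * T) / (sigma * sqrt(T)) = 0.22882789
d2 = d1 - sigma * sqrt(T) = -0.34680220
exp(-rT) = 0.99401796; exp(-qT) = 0.98216103
P = K * exp(-rT) * N(-d2) - S_0 * exp(-qT) * N(-d1)
N(-d1) = 0.40950134; N(-d2) = 0.63563004
P = 9.2100 * 0.99401796 * 0.63563004 - 9.0100 * 0.98216103 * 0.40950134 = 2.1953

Answer: Price = 2.1953


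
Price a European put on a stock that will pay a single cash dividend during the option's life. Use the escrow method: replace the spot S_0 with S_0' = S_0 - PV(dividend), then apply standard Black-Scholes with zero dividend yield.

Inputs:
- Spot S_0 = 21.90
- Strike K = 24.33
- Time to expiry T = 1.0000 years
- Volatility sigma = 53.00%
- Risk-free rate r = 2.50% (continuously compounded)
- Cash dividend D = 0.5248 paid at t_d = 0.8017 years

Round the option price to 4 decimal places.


PV(D) = D * exp(-r * t_d) = 0.5248 * 0.98015702 = 0.51438640
S_0' = S_0 - PV(D) = 21.9000 - 0.51438640 = 21.38561360
d1 = (ln(S_0'/K) + (r + sigma^2/2)*T) / (sigma*sqrt(T)) = 0.06878920
d2 = d1 - sigma*sqrt(T) = -0.46121080
exp(-rT) = 0.97530991
N(-d1) = 0.47257871; N(-d2) = 0.67767631
P = K * exp(-rT) * N(-d2) - S_0' * N(-d1) = 24.3300 * 0.97530991 * 0.67767631 - 21.38561360 * 0.47257871 = 5.9744

Answer: Price = 5.9744


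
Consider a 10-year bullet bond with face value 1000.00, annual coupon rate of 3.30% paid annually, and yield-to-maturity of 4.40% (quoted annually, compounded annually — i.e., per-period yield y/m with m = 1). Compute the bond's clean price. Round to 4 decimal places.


Coupon per period c = face * coupon_rate / m = 33.000000
Periods per year m = 1; per-period yield y/m = 0.044000
Number of cashflows N = 10
Cashflows (t years, CF_t, discount factor 1/(1+y/m)^(m*t), PV):
  t = 1.0000: CF_t = 33.000000, DF = 0.957854, PV = 31.609195
  t = 2.0000: CF_t = 33.000000, DF = 0.917485, PV = 30.277007
  t = 3.0000: CF_t = 33.000000, DF = 0.878817, PV = 29.000965
  t = 4.0000: CF_t = 33.000000, DF = 0.841779, PV = 27.778702
  t = 5.0000: CF_t = 33.000000, DF = 0.806302, PV = 26.607952
  t = 6.0000: CF_t = 33.000000, DF = 0.772320, PV = 25.486544
  t = 7.0000: CF_t = 33.000000, DF = 0.739770, PV = 24.412398
  t = 8.0000: CF_t = 33.000000, DF = 0.708592, PV = 23.383523
  t = 9.0000: CF_t = 33.000000, DF = 0.678728, PV = 22.398011
  t = 10.0000: CF_t = 1033.000000, DF = 0.650122, PV = 671.576259
Price P = sum_t PV_t = 912.530556

Answer: Price = 912.5306


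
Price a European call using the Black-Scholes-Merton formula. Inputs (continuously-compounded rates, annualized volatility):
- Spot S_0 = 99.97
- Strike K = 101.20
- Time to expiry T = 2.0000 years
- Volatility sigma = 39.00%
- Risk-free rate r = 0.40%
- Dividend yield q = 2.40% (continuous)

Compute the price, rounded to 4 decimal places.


Answer: Price = 18.7966

Derivation:
d1 = (ln(S/K) + (r - q + 0.5*sigma^2) * T) / (sigma * sqrt(T)) = 0.18107624
d2 = d1 - sigma * sqrt(T) = -0.37046705
exp(-rT) = 0.99203191; exp(-qT) = 0.95313379
C = S_0 * exp(-qT) * N(d1) - K * exp(-rT) * N(d2)
N(d1) = 0.57184613; N(d2) = 0.35551726
C = 99.9700 * 0.95313379 * 0.57184613 - 101.2000 * 0.99203191 * 0.35551726 = 18.7966


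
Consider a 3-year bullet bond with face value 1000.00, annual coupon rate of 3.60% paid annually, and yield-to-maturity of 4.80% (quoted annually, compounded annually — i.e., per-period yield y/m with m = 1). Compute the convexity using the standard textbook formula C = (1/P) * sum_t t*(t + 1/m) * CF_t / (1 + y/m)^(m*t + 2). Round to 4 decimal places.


Answer: Convexity = 10.4174

Derivation:
Coupon per period c = face * coupon_rate / m = 36.000000
Periods per year m = 1; per-period yield y/m = 0.048000
Number of cashflows N = 3
Cashflows (t years, CF_t, discount factor 1/(1+y/m)^(m*t), PV):
  t = 1.0000: CF_t = 36.000000, DF = 0.954198, PV = 34.351145
  t = 2.0000: CF_t = 36.000000, DF = 0.910495, PV = 32.777810
  t = 3.0000: CF_t = 1036.000000, DF = 0.868793, PV = 900.069214
Price P = sum_t PV_t = 967.198169
Convexity numerator sum_t t*(t + 1/m) * CF_t / (1+y/m)^(m*t + 2):
  t = 1.0000: term = 62.553073
  t = 2.0000: term = 179.064140
  t = 3.0000: term = 9834.099276
Convexity = (1/P) * sum = 10075.716489 / 967.198169 = 10.417427


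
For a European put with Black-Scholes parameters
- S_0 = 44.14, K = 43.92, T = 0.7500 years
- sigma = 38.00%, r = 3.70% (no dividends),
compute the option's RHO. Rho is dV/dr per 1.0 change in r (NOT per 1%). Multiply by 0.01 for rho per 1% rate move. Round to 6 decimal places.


d1 = 0.2640514605; d2 = -0.0650381929
phi(d1) = 0.3852741500; exp(-qT) = 1.0000000000; exp(-rT) = 0.9726314943
N(-d2) = 0.5259282045
Rho = -K*T*exp(-rT)*N(-d2) = -43.9200 * 0.7500 * 0.9726314943 * 0.5259282045 = -16.849941

Answer: Rho = -16.849941


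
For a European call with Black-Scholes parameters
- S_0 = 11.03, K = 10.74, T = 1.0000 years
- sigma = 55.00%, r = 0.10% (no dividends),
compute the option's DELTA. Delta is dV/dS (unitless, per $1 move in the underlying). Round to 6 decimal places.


d1 = 0.3252613531; d2 = -0.2247386469
phi(d1) = 0.3783876775; exp(-qT) = 1.0000000000; exp(-rT) = 0.9990004998
N(d1) = 0.6275083611
Delta = exp(-qT) * N(d1) = 1.0000000000 * 0.6275083611 = 0.627508

Answer: Delta = 0.627508


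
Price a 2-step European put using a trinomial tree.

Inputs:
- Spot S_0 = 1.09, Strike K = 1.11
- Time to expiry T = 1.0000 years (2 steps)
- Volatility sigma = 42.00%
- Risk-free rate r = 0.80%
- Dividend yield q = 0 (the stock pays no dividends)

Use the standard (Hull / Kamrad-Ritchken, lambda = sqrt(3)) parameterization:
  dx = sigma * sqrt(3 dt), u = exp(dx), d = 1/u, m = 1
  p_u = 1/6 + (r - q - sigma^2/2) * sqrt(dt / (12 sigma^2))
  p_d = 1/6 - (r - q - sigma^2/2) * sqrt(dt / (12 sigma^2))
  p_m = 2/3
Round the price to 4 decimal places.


Answer: Price = V(0,0) = 0.1648

Derivation:
dt = T/N = 0.500000; dx = sigma*sqrt(3*dt) = 0.514393
u = exp(dx) = 1.672623; d = 1/u = 0.597863
p_u = 0.127689, p_m = 0.666667, p_d = 0.205645
Discount per step: exp(-r*dt) = 0.996008
Stock lattice S(k, j) with j the centered position index:
  k=0: S(0,+0) = 1.0900
  k=1: S(1,-1) = 0.6517; S(1,+0) = 1.0900; S(1,+1) = 1.8232
  k=2: S(2,-2) = 0.3896; S(2,-1) = 0.6517; S(2,+0) = 1.0900; S(2,+1) = 1.8232; S(2,+2) = 3.0495
Terminal payoffs V(N, j) = max(K - S_T, 0):
  V(2,-2) = 0.720390; V(2,-1) = 0.458329; V(2,+0) = 0.020000; V(2,+1) = 0.000000; V(2,+2) = 0.000000
Backward induction: V(k, j) = exp(-r*dt) * [p_u * V(k+1, j+1) + p_m * V(k+1, j) + p_d * V(k+1, j-1)]
  V(1,-1) = exp(-r*dt) * [p_u*0.020000 + p_m*0.458329 + p_d*0.720390] = 0.454429
  V(1,+0) = exp(-r*dt) * [p_u*0.000000 + p_m*0.020000 + p_d*0.458329] = 0.107157
  V(1,+1) = exp(-r*dt) * [p_u*0.000000 + p_m*0.000000 + p_d*0.020000] = 0.004096
  V(0,+0) = exp(-r*dt) * [p_u*0.004096 + p_m*0.107157 + p_d*0.454429] = 0.164752


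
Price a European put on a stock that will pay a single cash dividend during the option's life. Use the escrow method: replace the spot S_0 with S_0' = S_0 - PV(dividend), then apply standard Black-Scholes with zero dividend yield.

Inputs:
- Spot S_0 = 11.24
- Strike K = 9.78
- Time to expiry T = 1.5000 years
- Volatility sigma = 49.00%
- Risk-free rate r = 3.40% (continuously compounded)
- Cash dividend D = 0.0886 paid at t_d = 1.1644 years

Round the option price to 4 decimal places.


PV(D) = D * exp(-r * t_d) = 0.0886 * 0.96118383 = 0.08516089
S_0' = S_0 - PV(D) = 11.2400 - 0.08516089 = 11.15483911
d1 = (ln(S_0'/K) + (r + sigma^2/2)*T) / (sigma*sqrt(T)) = 0.60422233
d2 = d1 - sigma*sqrt(T) = 0.00409735
exp(-rT) = 0.95027867
N(-d1) = 0.27284792; N(-d2) = 0.49836540
P = K * exp(-rT) * N(-d2) - S_0' * N(-d1) = 9.7800 * 0.95027867 * 0.49836540 - 11.15483911 * 0.27284792 = 1.5881

Answer: Price = 1.5881


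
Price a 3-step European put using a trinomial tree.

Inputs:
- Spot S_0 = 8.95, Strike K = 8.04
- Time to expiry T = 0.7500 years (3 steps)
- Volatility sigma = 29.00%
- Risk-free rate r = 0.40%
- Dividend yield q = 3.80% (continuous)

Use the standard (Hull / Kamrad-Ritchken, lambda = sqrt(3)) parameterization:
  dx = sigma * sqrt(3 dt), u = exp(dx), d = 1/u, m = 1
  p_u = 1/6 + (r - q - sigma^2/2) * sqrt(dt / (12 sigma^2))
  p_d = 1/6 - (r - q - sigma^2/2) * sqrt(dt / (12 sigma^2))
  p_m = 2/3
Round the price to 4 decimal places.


Answer: Price = V(0,0) = 0.5619

Derivation:
dt = T/N = 0.250000; dx = sigma*sqrt(3*dt) = 0.251147
u = exp(dx) = 1.285500; d = 1/u = 0.777908
p_u = 0.128815, p_m = 0.666667, p_d = 0.204518
Discount per step: exp(-r*dt) = 0.999000
Stock lattice S(k, j) with j the centered position index:
  k=0: S(0,+0) = 8.9500
  k=1: S(1,-1) = 6.9623; S(1,+0) = 8.9500; S(1,+1) = 11.5052
  k=2: S(2,-2) = 5.4160; S(2,-1) = 6.9623; S(2,+0) = 8.9500; S(2,+1) = 11.5052; S(2,+2) = 14.7900
  k=3: S(3,-3) = 4.2132; S(3,-2) = 5.4160; S(3,-1) = 6.9623; S(3,+0) = 8.9500; S(3,+1) = 11.5052; S(3,+2) = 14.7900; S(3,+3) = 19.0125
Terminal payoffs V(N, j) = max(K - S_T, 0):
  V(3,-3) = 3.826846; V(3,-2) = 2.623993; V(3,-1) = 1.077726; V(3,+0) = 0.000000; V(3,+1) = 0.000000; V(3,+2) = 0.000000; V(3,+3) = 0.000000
Backward induction: V(k, j) = exp(-r*dt) * [p_u * V(k+1, j+1) + p_m * V(k+1, j) + p_d * V(k+1, j-1)]
  V(2,-2) = exp(-r*dt) * [p_u*1.077726 + p_m*2.623993 + p_d*3.826846] = 2.668146
  V(2,-1) = exp(-r*dt) * [p_u*0.000000 + p_m*1.077726 + p_d*2.623993] = 1.253883
  V(2,+0) = exp(-r*dt) * [p_u*0.000000 + p_m*0.000000 + p_d*1.077726] = 0.220194
  V(2,+1) = exp(-r*dt) * [p_u*0.000000 + p_m*0.000000 + p_d*0.000000] = 0.000000
  V(2,+2) = exp(-r*dt) * [p_u*0.000000 + p_m*0.000000 + p_d*0.000000] = 0.000000
  V(1,-1) = exp(-r*dt) * [p_u*0.220194 + p_m*1.253883 + p_d*2.668146] = 1.408561
  V(1,+0) = exp(-r*dt) * [p_u*0.000000 + p_m*0.220194 + p_d*1.253883] = 0.402835
  V(1,+1) = exp(-r*dt) * [p_u*0.000000 + p_m*0.000000 + p_d*0.220194] = 0.044989
  V(0,+0) = exp(-r*dt) * [p_u*0.044989 + p_m*0.402835 + p_d*1.408561] = 0.561865


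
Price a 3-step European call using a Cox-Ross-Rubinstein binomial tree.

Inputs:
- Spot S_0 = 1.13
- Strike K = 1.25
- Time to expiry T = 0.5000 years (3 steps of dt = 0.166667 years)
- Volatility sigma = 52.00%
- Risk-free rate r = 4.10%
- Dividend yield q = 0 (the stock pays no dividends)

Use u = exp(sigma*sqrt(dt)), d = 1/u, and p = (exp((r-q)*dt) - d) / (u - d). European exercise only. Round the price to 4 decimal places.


dt = T/N = 0.166667
u = exp(sigma*sqrt(dt)) = 1.236505; d = 1/u = 0.808731
p = (exp((r-q)*dt) - d) / (u - d) = 0.463155
Discount per step: exp(-r*dt) = 0.993190
Stock lattice S(k, i) with i counting down-moves:
  k=0: S(0,0) = 1.1300
  k=1: S(1,0) = 1.3973; S(1,1) = 0.9139
  k=2: S(2,0) = 1.7277; S(2,1) = 1.1300; S(2,2) = 0.7391
  k=3: S(3,0) = 2.1363; S(3,1) = 1.3973; S(3,2) = 0.9139; S(3,3) = 0.5977
Terminal payoffs V(N, i) = max(S_T - K, 0):
  V(3,0) = 0.886321; V(3,1) = 0.147251; V(3,2) = 0.000000; V(3,3) = 0.000000
Backward induction: V(k, i) = exp(-r*dt) * [p * V(k+1, i) + (1-p) * V(k+1, i+1)].
  V(2,0) = exp(-r*dt) * [p*0.886321 + (1-p)*0.147251] = 0.486221
  V(2,1) = exp(-r*dt) * [p*0.147251 + (1-p)*0.000000] = 0.067736
  V(2,2) = exp(-r*dt) * [p*0.000000 + (1-p)*0.000000] = 0.000000
  V(1,0) = exp(-r*dt) * [p*0.486221 + (1-p)*0.067736] = 0.259778
  V(1,1) = exp(-r*dt) * [p*0.067736 + (1-p)*0.000000] = 0.031158
  V(0,0) = exp(-r*dt) * [p*0.259778 + (1-p)*0.031158] = 0.136111

Answer: Price = V(0,0) = 0.1361


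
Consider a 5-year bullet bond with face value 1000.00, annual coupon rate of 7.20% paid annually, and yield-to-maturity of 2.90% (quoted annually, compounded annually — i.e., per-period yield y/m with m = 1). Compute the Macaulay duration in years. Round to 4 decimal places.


Answer: Macaulay duration = 4.4319 years

Derivation:
Coupon per period c = face * coupon_rate / m = 72.000000
Periods per year m = 1; per-period yield y/m = 0.029000
Number of cashflows N = 5
Cashflows (t years, CF_t, discount factor 1/(1+y/m)^(m*t), PV):
  t = 1.0000: CF_t = 72.000000, DF = 0.971817, PV = 69.970845
  t = 2.0000: CF_t = 72.000000, DF = 0.944429, PV = 67.998878
  t = 3.0000: CF_t = 72.000000, DF = 0.917812, PV = 66.082486
  t = 4.0000: CF_t = 72.000000, DF = 0.891946, PV = 64.220103
  t = 5.0000: CF_t = 1072.000000, DF = 0.866808, PV = 929.218637
Price P = sum_t PV_t = 1197.490949
Macaulay numerator sum_t t * PV_t:
  t * PV_t at t = 1.0000: 69.970845
  t * PV_t at t = 2.0000: 135.997756
  t * PV_t at t = 3.0000: 198.247458
  t * PV_t at t = 4.0000: 256.880412
  t * PV_t at t = 5.0000: 4646.093183
Macaulay duration D = (sum_t t * PV_t) / P = 5307.189654 / 1197.490949 = 4.431925


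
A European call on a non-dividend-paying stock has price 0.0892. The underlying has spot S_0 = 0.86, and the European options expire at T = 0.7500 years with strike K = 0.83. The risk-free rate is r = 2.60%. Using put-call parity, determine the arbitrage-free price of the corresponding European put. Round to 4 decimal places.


Answer: Put price = 0.0432

Derivation:
Put-call parity: C - P = S_0 * exp(-qT) - K * exp(-rT).
S_0 * exp(-qT) = 0.8600 * 1.00000000 = 0.86000000
K * exp(-rT) = 0.8300 * 0.98068890 = 0.81397178
P = C - S*exp(-qT) + K*exp(-rT)
P = 0.0892 - 0.86000000 + 0.81397178 = 0.0432


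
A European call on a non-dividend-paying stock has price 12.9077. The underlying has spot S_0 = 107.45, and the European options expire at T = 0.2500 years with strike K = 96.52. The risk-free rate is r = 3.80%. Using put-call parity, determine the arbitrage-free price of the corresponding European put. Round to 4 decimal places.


Answer: Put price = 1.0651

Derivation:
Put-call parity: C - P = S_0 * exp(-qT) - K * exp(-rT).
S_0 * exp(-qT) = 107.4500 * 1.00000000 = 107.45000000
K * exp(-rT) = 96.5200 * 0.99054498 = 95.60740171
P = C - S*exp(-qT) + K*exp(-rT)
P = 12.9077 - 107.45000000 + 95.60740171 = 1.0651


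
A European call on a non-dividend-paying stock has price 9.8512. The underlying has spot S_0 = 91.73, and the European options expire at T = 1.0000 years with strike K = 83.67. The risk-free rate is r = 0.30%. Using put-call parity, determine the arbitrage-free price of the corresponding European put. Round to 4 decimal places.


Put-call parity: C - P = S_0 * exp(-qT) - K * exp(-rT).
S_0 * exp(-qT) = 91.7300 * 1.00000000 = 91.73000000
K * exp(-rT) = 83.6700 * 0.99700450 = 83.41936614
P = C - S*exp(-qT) + K*exp(-rT)
P = 9.8512 - 91.73000000 + 83.41936614 = 1.5406

Answer: Put price = 1.5406


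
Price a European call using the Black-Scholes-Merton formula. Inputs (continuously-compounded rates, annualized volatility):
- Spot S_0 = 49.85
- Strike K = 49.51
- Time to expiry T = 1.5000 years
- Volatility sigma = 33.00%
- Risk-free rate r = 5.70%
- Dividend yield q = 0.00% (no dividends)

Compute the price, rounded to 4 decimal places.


d1 = (ln(S/K) + (r - q + 0.5*sigma^2) * T) / (sigma * sqrt(T)) = 0.43056296
d2 = d1 - sigma * sqrt(T) = 0.02639715
exp(-rT) = 0.91805314; exp(-qT) = 1.00000000
C = S_0 * exp(-qT) * N(d1) - K * exp(-rT) * N(d2)
N(d1) = 0.66660691; N(d2) = 0.51052972
C = 49.8500 * 1.00000000 * 0.66660691 - 49.5100 * 0.91805314 * 0.51052972 = 10.0253

Answer: Price = 10.0253
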